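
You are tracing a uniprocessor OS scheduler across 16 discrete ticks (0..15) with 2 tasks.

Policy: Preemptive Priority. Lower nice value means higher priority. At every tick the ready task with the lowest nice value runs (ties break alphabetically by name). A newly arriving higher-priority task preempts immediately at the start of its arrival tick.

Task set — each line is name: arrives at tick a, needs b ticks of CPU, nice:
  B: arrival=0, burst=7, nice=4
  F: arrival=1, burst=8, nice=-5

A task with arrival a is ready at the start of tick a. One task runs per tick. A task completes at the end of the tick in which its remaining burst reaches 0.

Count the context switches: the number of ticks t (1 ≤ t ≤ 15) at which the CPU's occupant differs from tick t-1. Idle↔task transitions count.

t=0: ready={B} → run B
t=1: ready={B,F} → run F
t=2: ready={B,F} → run F
t=3: ready={B,F} → run F
t=4: ready={B,F} → run F
t=5: ready={B,F} → run F
t=6: ready={B,F} → run F
t=7: ready={B,F} → run F
t=8: ready={B,F} → run F
t=9: ready={B} → run B
t=10: ready={B} → run B
t=11: ready={B} → run B
t=12: ready={B} → run B
t=13: ready={B} → run B
t=14: ready={B} → run B
t=15: (idle)

context switches = 3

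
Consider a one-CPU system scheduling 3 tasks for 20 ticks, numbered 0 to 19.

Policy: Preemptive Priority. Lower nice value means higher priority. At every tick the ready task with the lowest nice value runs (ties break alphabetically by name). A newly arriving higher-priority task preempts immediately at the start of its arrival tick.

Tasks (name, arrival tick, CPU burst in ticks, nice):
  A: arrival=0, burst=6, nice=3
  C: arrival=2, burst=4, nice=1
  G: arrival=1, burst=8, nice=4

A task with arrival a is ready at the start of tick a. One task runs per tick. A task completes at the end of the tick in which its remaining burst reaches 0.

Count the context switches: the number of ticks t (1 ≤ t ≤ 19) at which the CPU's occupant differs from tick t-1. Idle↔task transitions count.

t=0: ready={A} → run A
t=1: ready={A,G} → run A
t=2: ready={A,C,G} → run C
t=3: ready={A,C,G} → run C
t=4: ready={A,C,G} → run C
t=5: ready={A,C,G} → run C
t=6: ready={A,G} → run A
t=7: ready={A,G} → run A
t=8: ready={A,G} → run A
t=9: ready={A,G} → run A
t=10: ready={G} → run G
t=11: ready={G} → run G
t=12: ready={G} → run G
t=13: ready={G} → run G
t=14: ready={G} → run G
t=15: ready={G} → run G
t=16: ready={G} → run G
t=17: ready={G} → run G
t=18: (idle)
t=19: (idle)

context switches = 4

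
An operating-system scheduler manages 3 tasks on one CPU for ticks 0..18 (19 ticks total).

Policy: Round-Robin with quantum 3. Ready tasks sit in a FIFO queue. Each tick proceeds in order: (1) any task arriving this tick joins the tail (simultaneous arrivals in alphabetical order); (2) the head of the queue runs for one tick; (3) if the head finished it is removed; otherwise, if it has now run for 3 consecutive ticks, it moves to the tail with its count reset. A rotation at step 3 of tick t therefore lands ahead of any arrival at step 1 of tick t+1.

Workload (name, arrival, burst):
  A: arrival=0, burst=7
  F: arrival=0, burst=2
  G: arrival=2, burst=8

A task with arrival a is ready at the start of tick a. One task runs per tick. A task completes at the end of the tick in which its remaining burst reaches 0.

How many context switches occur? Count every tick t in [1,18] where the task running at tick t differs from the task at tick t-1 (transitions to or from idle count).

t=0: queue=[A,F] q_used=0 → run A
t=1: queue=[A,F] q_used=1 → run A
t=2: queue=[A,F,G] q_used=2 → run A
t=3: queue=[F,G,A] q_used=0 → run F
t=4: queue=[F,G,A] q_used=1 → run F
t=5: queue=[G,A] q_used=0 → run G
t=6: queue=[G,A] q_used=1 → run G
t=7: queue=[G,A] q_used=2 → run G
t=8: queue=[A,G] q_used=0 → run A
t=9: queue=[A,G] q_used=1 → run A
t=10: queue=[A,G] q_used=2 → run A
t=11: queue=[G,A] q_used=0 → run G
t=12: queue=[G,A] q_used=1 → run G
t=13: queue=[G,A] q_used=2 → run G
t=14: queue=[A,G] q_used=0 → run A
t=15: queue=[G] q_used=0 → run G
t=16: queue=[G] q_used=1 → run G
t=17: (idle)
t=18: (idle)

context switches = 7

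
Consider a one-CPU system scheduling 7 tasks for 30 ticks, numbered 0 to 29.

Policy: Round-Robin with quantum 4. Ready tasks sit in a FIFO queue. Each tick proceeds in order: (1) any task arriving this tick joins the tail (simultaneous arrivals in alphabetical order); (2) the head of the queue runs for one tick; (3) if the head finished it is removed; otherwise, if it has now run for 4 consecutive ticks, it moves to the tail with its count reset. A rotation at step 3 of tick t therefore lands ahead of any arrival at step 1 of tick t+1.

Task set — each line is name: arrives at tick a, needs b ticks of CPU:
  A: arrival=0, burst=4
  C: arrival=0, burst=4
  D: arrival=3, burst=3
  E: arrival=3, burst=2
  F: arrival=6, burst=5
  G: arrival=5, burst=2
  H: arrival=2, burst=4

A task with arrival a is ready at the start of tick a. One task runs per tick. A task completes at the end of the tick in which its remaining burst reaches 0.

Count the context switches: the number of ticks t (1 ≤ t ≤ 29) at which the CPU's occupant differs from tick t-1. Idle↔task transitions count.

context switches = 7

t=0: queue=[A,C] q_used=0 → run A
t=1: queue=[A,C] q_used=1 → run A
t=2: queue=[A,C,H] q_used=2 → run A
t=3: queue=[A,C,H,D,E] q_used=3 → run A
t=4: queue=[C,H,D,E] q_used=0 → run C
t=5: queue=[C,H,D,E,G] q_used=1 → run C
t=6: queue=[C,H,D,E,G,F] q_used=2 → run C
t=7: queue=[C,H,D,E,G,F] q_used=3 → run C
t=8: queue=[H,D,E,G,F] q_used=0 → run H
t=9: queue=[H,D,E,G,F] q_used=1 → run H
t=10: queue=[H,D,E,G,F] q_used=2 → run H
t=11: queue=[H,D,E,G,F] q_used=3 → run H
t=12: queue=[D,E,G,F] q_used=0 → run D
t=13: queue=[D,E,G,F] q_used=1 → run D
t=14: queue=[D,E,G,F] q_used=2 → run D
t=15: queue=[E,G,F] q_used=0 → run E
t=16: queue=[E,G,F] q_used=1 → run E
t=17: queue=[G,F] q_used=0 → run G
t=18: queue=[G,F] q_used=1 → run G
t=19: queue=[F] q_used=0 → run F
t=20: queue=[F] q_used=1 → run F
t=21: queue=[F] q_used=2 → run F
t=22: queue=[F] q_used=3 → run F
t=23: queue=[F] q_used=0 → run F
t=24: (idle)
t=25: (idle)
t=26: (idle)
t=27: (idle)
t=28: (idle)
t=29: (idle)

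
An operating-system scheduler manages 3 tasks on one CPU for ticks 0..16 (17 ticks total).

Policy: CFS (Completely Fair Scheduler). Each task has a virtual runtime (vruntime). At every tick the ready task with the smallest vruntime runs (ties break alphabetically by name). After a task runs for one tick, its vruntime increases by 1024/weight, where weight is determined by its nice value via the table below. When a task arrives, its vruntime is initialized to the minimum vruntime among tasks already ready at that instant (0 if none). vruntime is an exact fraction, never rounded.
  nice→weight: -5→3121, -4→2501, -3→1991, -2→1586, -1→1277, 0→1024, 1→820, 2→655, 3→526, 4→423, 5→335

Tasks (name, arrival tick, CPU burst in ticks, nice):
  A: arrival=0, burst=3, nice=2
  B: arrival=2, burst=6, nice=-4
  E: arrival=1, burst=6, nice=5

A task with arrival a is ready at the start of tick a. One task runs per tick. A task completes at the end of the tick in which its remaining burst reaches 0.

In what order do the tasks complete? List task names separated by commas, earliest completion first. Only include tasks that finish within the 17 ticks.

t=0: vr[A=0] → run A
t=1: vr[A=1024/655 E=1024/655] → run A
t=2: vr[A=2048/655 B=1024/655 E=1024/655] → run B
t=3: vr[A=2048/655 B=3231744/1638155 E=1024/655] → run E
t=4: vr[A=2048/655 B=3231744/1638155 E=202752/43885] → run B
t=5: vr[A=2048/655 B=3902464/1638155 E=202752/43885] → run B
t=6: vr[A=2048/655 B=4573184/1638155 E=202752/43885] → run B
t=7: vr[A=2048/655 B=5243904/1638155 E=202752/43885] → run A
t=8: vr[B=5243904/1638155 E=202752/43885] → run B
t=9: vr[B=5914624/1638155 E=202752/43885] → run B
t=10: vr[E=202752/43885] → run E
t=11: vr[E=336896/43885] → run E
t=12: vr[E=94208/8777] → run E
t=13: vr[E=605184/43885] → run E
t=14: vr[E=739328/43885] → run E
t=15: (idle)
t=16: (idle)

completion order = A, B, E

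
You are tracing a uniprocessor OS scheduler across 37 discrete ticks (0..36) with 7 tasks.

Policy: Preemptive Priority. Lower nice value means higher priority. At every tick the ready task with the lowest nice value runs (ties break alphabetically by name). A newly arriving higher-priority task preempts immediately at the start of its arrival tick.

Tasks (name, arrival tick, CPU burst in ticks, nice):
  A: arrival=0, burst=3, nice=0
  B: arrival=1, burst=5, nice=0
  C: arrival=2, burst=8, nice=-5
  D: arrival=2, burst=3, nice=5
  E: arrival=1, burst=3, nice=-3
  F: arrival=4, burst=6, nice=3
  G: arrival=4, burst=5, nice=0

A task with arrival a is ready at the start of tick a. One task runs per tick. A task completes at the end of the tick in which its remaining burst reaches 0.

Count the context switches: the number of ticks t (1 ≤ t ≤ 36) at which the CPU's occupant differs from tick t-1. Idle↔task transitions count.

context switches = 9

t=0: ready={A} → run A
t=1: ready={A,B,E} → run E
t=2: ready={A,B,C,D,E} → run C
t=3: ready={A,B,C,D,E} → run C
t=4: ready={A,B,C,D,E,F,G} → run C
t=5: ready={A,B,C,D,E,F,G} → run C
t=6: ready={A,B,C,D,E,F,G} → run C
t=7: ready={A,B,C,D,E,F,G} → run C
t=8: ready={A,B,C,D,E,F,G} → run C
t=9: ready={A,B,C,D,E,F,G} → run C
t=10: ready={A,B,D,E,F,G} → run E
t=11: ready={A,B,D,E,F,G} → run E
t=12: ready={A,B,D,F,G} → run A
t=13: ready={A,B,D,F,G} → run A
t=14: ready={B,D,F,G} → run B
t=15: ready={B,D,F,G} → run B
t=16: ready={B,D,F,G} → run B
t=17: ready={B,D,F,G} → run B
t=18: ready={B,D,F,G} → run B
t=19: ready={D,F,G} → run G
t=20: ready={D,F,G} → run G
t=21: ready={D,F,G} → run G
t=22: ready={D,F,G} → run G
t=23: ready={D,F,G} → run G
t=24: ready={D,F} → run F
t=25: ready={D,F} → run F
t=26: ready={D,F} → run F
t=27: ready={D,F} → run F
t=28: ready={D,F} → run F
t=29: ready={D,F} → run F
t=30: ready={D} → run D
t=31: ready={D} → run D
t=32: ready={D} → run D
t=33: (idle)
t=34: (idle)
t=35: (idle)
t=36: (idle)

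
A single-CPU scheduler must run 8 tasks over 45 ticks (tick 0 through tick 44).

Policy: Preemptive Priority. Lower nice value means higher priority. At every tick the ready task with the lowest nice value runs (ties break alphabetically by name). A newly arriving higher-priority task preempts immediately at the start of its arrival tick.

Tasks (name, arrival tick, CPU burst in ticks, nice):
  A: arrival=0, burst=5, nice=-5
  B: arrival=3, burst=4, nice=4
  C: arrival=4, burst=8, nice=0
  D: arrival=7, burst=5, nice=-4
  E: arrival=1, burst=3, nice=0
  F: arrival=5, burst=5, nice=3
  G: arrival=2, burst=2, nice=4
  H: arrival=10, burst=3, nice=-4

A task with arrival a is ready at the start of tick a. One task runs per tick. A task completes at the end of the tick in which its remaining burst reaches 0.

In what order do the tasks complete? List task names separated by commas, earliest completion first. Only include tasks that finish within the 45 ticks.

completion order = A, D, H, C, E, F, B, G

t=0: ready={A} → run A
t=1: ready={A,E} → run A
t=2: ready={A,E,G} → run A
t=3: ready={A,B,E,G} → run A
t=4: ready={A,B,C,E,G} → run A
t=5: ready={B,C,E,F,G} → run C
t=6: ready={B,C,E,F,G} → run C
t=7: ready={B,C,D,E,F,G} → run D
t=8: ready={B,C,D,E,F,G} → run D
t=9: ready={B,C,D,E,F,G} → run D
t=10: ready={B,C,D,E,F,G,H} → run D
t=11: ready={B,C,D,E,F,G,H} → run D
t=12: ready={B,C,E,F,G,H} → run H
t=13: ready={B,C,E,F,G,H} → run H
t=14: ready={B,C,E,F,G,H} → run H
t=15: ready={B,C,E,F,G} → run C
t=16: ready={B,C,E,F,G} → run C
t=17: ready={B,C,E,F,G} → run C
t=18: ready={B,C,E,F,G} → run C
t=19: ready={B,C,E,F,G} → run C
t=20: ready={B,C,E,F,G} → run C
t=21: ready={B,E,F,G} → run E
t=22: ready={B,E,F,G} → run E
t=23: ready={B,E,F,G} → run E
t=24: ready={B,F,G} → run F
t=25: ready={B,F,G} → run F
t=26: ready={B,F,G} → run F
t=27: ready={B,F,G} → run F
t=28: ready={B,F,G} → run F
t=29: ready={B,G} → run B
t=30: ready={B,G} → run B
t=31: ready={B,G} → run B
t=32: ready={B,G} → run B
t=33: ready={G} → run G
t=34: ready={G} → run G
t=35: (idle)
t=36: (idle)
t=37: (idle)
t=38: (idle)
t=39: (idle)
t=40: (idle)
t=41: (idle)
t=42: (idle)
t=43: (idle)
t=44: (idle)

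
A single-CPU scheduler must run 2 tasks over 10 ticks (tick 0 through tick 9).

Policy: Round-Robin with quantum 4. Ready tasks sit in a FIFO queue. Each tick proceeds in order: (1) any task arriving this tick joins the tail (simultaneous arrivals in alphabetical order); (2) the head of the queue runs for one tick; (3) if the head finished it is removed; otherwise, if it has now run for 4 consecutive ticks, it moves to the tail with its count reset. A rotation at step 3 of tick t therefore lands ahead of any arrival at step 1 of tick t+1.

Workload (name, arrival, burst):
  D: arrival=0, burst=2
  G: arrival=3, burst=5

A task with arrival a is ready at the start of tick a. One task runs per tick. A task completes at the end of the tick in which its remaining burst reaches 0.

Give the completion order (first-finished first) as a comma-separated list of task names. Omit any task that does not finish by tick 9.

t=0: queue=[D] q_used=0 → run D
t=1: queue=[D] q_used=1 → run D
t=2: (idle)
t=3: queue=[G] q_used=0 → run G
t=4: queue=[G] q_used=1 → run G
t=5: queue=[G] q_used=2 → run G
t=6: queue=[G] q_used=3 → run G
t=7: queue=[G] q_used=0 → run G
t=8: (idle)
t=9: (idle)

completion order = D, G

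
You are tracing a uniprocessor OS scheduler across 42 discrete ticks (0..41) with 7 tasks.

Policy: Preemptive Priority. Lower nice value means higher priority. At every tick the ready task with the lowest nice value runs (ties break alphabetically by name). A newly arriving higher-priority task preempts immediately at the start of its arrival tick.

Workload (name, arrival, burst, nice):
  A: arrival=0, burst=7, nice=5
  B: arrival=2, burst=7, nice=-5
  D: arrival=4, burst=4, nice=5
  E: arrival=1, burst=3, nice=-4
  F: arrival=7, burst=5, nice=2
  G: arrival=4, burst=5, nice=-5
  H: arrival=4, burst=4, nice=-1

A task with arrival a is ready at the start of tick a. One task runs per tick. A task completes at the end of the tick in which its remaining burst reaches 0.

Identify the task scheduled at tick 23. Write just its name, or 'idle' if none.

running at tick 23 = F

t=0: ready={A} → run A
t=1: ready={A,E} → run E
t=2: ready={A,B,E} → run B
t=3: ready={A,B,E} → run B
t=4: ready={A,B,D,E,G,H} → run B
t=5: ready={A,B,D,E,G,H} → run B
t=6: ready={A,B,D,E,G,H} → run B
t=7: ready={A,B,D,E,F,G,H} → run B
t=8: ready={A,B,D,E,F,G,H} → run B
t=9: ready={A,D,E,F,G,H} → run G
t=10: ready={A,D,E,F,G,H} → run G
t=11: ready={A,D,E,F,G,H} → run G
t=12: ready={A,D,E,F,G,H} → run G
t=13: ready={A,D,E,F,G,H} → run G
t=14: ready={A,D,E,F,H} → run E
t=15: ready={A,D,E,F,H} → run E
t=16: ready={A,D,F,H} → run H
t=17: ready={A,D,F,H} → run H
t=18: ready={A,D,F,H} → run H
t=19: ready={A,D,F,H} → run H
t=20: ready={A,D,F} → run F
t=21: ready={A,D,F} → run F
t=22: ready={A,D,F} → run F
t=23: ready={A,D,F} → run F
t=24: ready={A,D,F} → run F
t=25: ready={A,D} → run A
t=26: ready={A,D} → run A
t=27: ready={A,D} → run A
t=28: ready={A,D} → run A
t=29: ready={A,D} → run A
t=30: ready={A,D} → run A
t=31: ready={D} → run D
t=32: ready={D} → run D
t=33: ready={D} → run D
t=34: ready={D} → run D
t=35: (idle)
t=36: (idle)
t=37: (idle)
t=38: (idle)
t=39: (idle)
t=40: (idle)
t=41: (idle)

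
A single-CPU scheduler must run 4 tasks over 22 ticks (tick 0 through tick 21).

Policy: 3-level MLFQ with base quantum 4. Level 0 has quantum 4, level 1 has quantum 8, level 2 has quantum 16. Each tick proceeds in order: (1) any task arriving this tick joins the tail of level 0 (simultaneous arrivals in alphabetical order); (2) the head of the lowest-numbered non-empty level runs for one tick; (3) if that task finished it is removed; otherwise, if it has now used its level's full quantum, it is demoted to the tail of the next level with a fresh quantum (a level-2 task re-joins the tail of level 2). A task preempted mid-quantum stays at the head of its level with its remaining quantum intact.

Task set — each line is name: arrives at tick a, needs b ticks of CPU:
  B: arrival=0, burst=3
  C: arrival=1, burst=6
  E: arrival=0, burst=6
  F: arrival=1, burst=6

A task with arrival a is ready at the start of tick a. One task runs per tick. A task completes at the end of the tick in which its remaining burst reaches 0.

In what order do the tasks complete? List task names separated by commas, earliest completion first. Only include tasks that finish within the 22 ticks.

completion order = B, E, C, F

t=0: L0/L1/L2 = BE/-/- → run B
t=1: L0/L1/L2 = BECF/-/- → run B
t=2: L0/L1/L2 = BECF/-/- → run B
t=3: L0/L1/L2 = ECF/-/- → run E
t=4: L0/L1/L2 = ECF/-/- → run E
t=5: L0/L1/L2 = ECF/-/- → run E
t=6: L0/L1/L2 = ECF/-/- → run E
t=7: L0/L1/L2 = CF/E/- → run C
t=8: L0/L1/L2 = CF/E/- → run C
t=9: L0/L1/L2 = CF/E/- → run C
t=10: L0/L1/L2 = CF/E/- → run C
t=11: L0/L1/L2 = F/EC/- → run F
t=12: L0/L1/L2 = F/EC/- → run F
t=13: L0/L1/L2 = F/EC/- → run F
t=14: L0/L1/L2 = F/EC/- → run F
t=15: L0/L1/L2 = -/ECF/- → run E
t=16: L0/L1/L2 = -/ECF/- → run E
t=17: L0/L1/L2 = -/CF/- → run C
t=18: L0/L1/L2 = -/CF/- → run C
t=19: L0/L1/L2 = -/F/- → run F
t=20: L0/L1/L2 = -/F/- → run F
t=21: (idle)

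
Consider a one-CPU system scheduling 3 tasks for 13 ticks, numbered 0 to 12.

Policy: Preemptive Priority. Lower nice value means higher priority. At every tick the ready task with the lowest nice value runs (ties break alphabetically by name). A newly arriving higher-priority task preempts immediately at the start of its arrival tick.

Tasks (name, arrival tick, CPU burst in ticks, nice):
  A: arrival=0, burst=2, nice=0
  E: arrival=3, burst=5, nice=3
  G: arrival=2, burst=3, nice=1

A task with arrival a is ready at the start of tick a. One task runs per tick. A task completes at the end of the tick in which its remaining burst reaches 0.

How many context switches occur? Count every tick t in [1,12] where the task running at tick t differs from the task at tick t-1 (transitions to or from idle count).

t=0: ready={A} → run A
t=1: ready={A} → run A
t=2: ready={G} → run G
t=3: ready={E,G} → run G
t=4: ready={E,G} → run G
t=5: ready={E} → run E
t=6: ready={E} → run E
t=7: ready={E} → run E
t=8: ready={E} → run E
t=9: ready={E} → run E
t=10: (idle)
t=11: (idle)
t=12: (idle)

context switches = 3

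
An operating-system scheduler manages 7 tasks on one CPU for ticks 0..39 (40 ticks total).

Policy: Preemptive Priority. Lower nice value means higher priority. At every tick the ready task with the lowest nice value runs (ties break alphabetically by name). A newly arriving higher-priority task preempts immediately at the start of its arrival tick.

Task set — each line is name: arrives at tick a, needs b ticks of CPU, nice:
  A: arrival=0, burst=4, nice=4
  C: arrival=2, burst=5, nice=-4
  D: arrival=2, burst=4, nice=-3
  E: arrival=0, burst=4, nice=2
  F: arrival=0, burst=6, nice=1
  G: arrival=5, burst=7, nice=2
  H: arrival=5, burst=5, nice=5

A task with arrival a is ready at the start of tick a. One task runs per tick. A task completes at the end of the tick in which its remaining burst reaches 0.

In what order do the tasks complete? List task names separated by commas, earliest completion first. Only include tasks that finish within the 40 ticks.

completion order = C, D, F, E, G, A, H

t=0: ready={A,E,F} → run F
t=1: ready={A,E,F} → run F
t=2: ready={A,C,D,E,F} → run C
t=3: ready={A,C,D,E,F} → run C
t=4: ready={A,C,D,E,F} → run C
t=5: ready={A,C,D,E,F,G,H} → run C
t=6: ready={A,C,D,E,F,G,H} → run C
t=7: ready={A,D,E,F,G,H} → run D
t=8: ready={A,D,E,F,G,H} → run D
t=9: ready={A,D,E,F,G,H} → run D
t=10: ready={A,D,E,F,G,H} → run D
t=11: ready={A,E,F,G,H} → run F
t=12: ready={A,E,F,G,H} → run F
t=13: ready={A,E,F,G,H} → run F
t=14: ready={A,E,F,G,H} → run F
t=15: ready={A,E,G,H} → run E
t=16: ready={A,E,G,H} → run E
t=17: ready={A,E,G,H} → run E
t=18: ready={A,E,G,H} → run E
t=19: ready={A,G,H} → run G
t=20: ready={A,G,H} → run G
t=21: ready={A,G,H} → run G
t=22: ready={A,G,H} → run G
t=23: ready={A,G,H} → run G
t=24: ready={A,G,H} → run G
t=25: ready={A,G,H} → run G
t=26: ready={A,H} → run A
t=27: ready={A,H} → run A
t=28: ready={A,H} → run A
t=29: ready={A,H} → run A
t=30: ready={H} → run H
t=31: ready={H} → run H
t=32: ready={H} → run H
t=33: ready={H} → run H
t=34: ready={H} → run H
t=35: (idle)
t=36: (idle)
t=37: (idle)
t=38: (idle)
t=39: (idle)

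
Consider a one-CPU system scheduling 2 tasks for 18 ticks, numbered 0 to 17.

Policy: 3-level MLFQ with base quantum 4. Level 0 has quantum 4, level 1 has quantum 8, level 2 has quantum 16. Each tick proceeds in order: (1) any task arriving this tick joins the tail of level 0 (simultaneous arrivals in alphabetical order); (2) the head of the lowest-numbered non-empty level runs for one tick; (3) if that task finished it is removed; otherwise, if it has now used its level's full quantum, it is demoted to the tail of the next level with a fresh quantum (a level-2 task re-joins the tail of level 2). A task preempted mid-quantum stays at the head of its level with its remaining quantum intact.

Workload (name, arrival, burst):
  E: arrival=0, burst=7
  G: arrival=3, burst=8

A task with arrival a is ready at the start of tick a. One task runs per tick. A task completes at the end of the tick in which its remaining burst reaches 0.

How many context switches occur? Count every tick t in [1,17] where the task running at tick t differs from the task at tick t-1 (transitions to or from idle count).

t=0: L0/L1/L2 = E/-/- → run E
t=1: L0/L1/L2 = E/-/- → run E
t=2: L0/L1/L2 = E/-/- → run E
t=3: L0/L1/L2 = EG/-/- → run E
t=4: L0/L1/L2 = G/E/- → run G
t=5: L0/L1/L2 = G/E/- → run G
t=6: L0/L1/L2 = G/E/- → run G
t=7: L0/L1/L2 = G/E/- → run G
t=8: L0/L1/L2 = -/EG/- → run E
t=9: L0/L1/L2 = -/EG/- → run E
t=10: L0/L1/L2 = -/EG/- → run E
t=11: L0/L1/L2 = -/G/- → run G
t=12: L0/L1/L2 = -/G/- → run G
t=13: L0/L1/L2 = -/G/- → run G
t=14: L0/L1/L2 = -/G/- → run G
t=15: (idle)
t=16: (idle)
t=17: (idle)

context switches = 4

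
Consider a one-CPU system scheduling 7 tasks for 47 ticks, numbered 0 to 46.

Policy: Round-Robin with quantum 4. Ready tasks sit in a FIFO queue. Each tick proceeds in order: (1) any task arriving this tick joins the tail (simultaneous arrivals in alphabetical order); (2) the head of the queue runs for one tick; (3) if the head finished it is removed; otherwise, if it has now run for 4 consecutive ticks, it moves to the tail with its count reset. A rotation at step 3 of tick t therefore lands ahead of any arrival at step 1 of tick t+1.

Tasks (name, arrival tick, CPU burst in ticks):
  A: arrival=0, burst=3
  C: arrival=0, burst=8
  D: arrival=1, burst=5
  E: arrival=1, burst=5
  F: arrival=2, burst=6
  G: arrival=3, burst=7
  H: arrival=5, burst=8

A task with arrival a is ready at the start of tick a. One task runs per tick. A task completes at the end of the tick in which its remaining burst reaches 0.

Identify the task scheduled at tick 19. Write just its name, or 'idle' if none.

running at tick 19 = G

t=0: queue=[A,C] q_used=0 → run A
t=1: queue=[A,C,D,E] q_used=1 → run A
t=2: queue=[A,C,D,E,F] q_used=2 → run A
t=3: queue=[C,D,E,F,G] q_used=0 → run C
t=4: queue=[C,D,E,F,G] q_used=1 → run C
t=5: queue=[C,D,E,F,G,H] q_used=2 → run C
t=6: queue=[C,D,E,F,G,H] q_used=3 → run C
t=7: queue=[D,E,F,G,H,C] q_used=0 → run D
t=8: queue=[D,E,F,G,H,C] q_used=1 → run D
t=9: queue=[D,E,F,G,H,C] q_used=2 → run D
t=10: queue=[D,E,F,G,H,C] q_used=3 → run D
t=11: queue=[E,F,G,H,C,D] q_used=0 → run E
t=12: queue=[E,F,G,H,C,D] q_used=1 → run E
t=13: queue=[E,F,G,H,C,D] q_used=2 → run E
t=14: queue=[E,F,G,H,C,D] q_used=3 → run E
t=15: queue=[F,G,H,C,D,E] q_used=0 → run F
t=16: queue=[F,G,H,C,D,E] q_used=1 → run F
t=17: queue=[F,G,H,C,D,E] q_used=2 → run F
t=18: queue=[F,G,H,C,D,E] q_used=3 → run F
t=19: queue=[G,H,C,D,E,F] q_used=0 → run G
t=20: queue=[G,H,C,D,E,F] q_used=1 → run G
t=21: queue=[G,H,C,D,E,F] q_used=2 → run G
t=22: queue=[G,H,C,D,E,F] q_used=3 → run G
t=23: queue=[H,C,D,E,F,G] q_used=0 → run H
t=24: queue=[H,C,D,E,F,G] q_used=1 → run H
t=25: queue=[H,C,D,E,F,G] q_used=2 → run H
t=26: queue=[H,C,D,E,F,G] q_used=3 → run H
t=27: queue=[C,D,E,F,G,H] q_used=0 → run C
t=28: queue=[C,D,E,F,G,H] q_used=1 → run C
t=29: queue=[C,D,E,F,G,H] q_used=2 → run C
t=30: queue=[C,D,E,F,G,H] q_used=3 → run C
t=31: queue=[D,E,F,G,H] q_used=0 → run D
t=32: queue=[E,F,G,H] q_used=0 → run E
t=33: queue=[F,G,H] q_used=0 → run F
t=34: queue=[F,G,H] q_used=1 → run F
t=35: queue=[G,H] q_used=0 → run G
t=36: queue=[G,H] q_used=1 → run G
t=37: queue=[G,H] q_used=2 → run G
t=38: queue=[H] q_used=0 → run H
t=39: queue=[H] q_used=1 → run H
t=40: queue=[H] q_used=2 → run H
t=41: queue=[H] q_used=3 → run H
t=42: (idle)
t=43: (idle)
t=44: (idle)
t=45: (idle)
t=46: (idle)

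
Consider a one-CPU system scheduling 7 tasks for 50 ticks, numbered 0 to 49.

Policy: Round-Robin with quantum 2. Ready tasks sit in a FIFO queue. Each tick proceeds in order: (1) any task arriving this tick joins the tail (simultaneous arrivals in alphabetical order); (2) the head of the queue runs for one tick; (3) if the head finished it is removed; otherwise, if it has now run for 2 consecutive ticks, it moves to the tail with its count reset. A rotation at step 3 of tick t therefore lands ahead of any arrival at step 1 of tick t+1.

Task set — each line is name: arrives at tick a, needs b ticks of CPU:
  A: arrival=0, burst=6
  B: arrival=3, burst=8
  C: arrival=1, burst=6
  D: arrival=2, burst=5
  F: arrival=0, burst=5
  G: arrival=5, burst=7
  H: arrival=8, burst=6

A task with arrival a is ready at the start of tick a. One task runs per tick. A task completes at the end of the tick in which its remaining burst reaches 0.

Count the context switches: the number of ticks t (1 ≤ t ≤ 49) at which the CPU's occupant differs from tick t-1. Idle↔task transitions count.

t=0: queue=[A,F] q_used=0 → run A
t=1: queue=[A,F,C] q_used=1 → run A
t=2: queue=[F,C,A,D] q_used=0 → run F
t=3: queue=[F,C,A,D,B] q_used=1 → run F
t=4: queue=[C,A,D,B,F] q_used=0 → run C
t=5: queue=[C,A,D,B,F,G] q_used=1 → run C
t=6: queue=[A,D,B,F,G,C] q_used=0 → run A
t=7: queue=[A,D,B,F,G,C] q_used=1 → run A
t=8: queue=[D,B,F,G,C,A,H] q_used=0 → run D
t=9: queue=[D,B,F,G,C,A,H] q_used=1 → run D
t=10: queue=[B,F,G,C,A,H,D] q_used=0 → run B
t=11: queue=[B,F,G,C,A,H,D] q_used=1 → run B
t=12: queue=[F,G,C,A,H,D,B] q_used=0 → run F
t=13: queue=[F,G,C,A,H,D,B] q_used=1 → run F
t=14: queue=[G,C,A,H,D,B,F] q_used=0 → run G
t=15: queue=[G,C,A,H,D,B,F] q_used=1 → run G
t=16: queue=[C,A,H,D,B,F,G] q_used=0 → run C
t=17: queue=[C,A,H,D,B,F,G] q_used=1 → run C
t=18: queue=[A,H,D,B,F,G,C] q_used=0 → run A
t=19: queue=[A,H,D,B,F,G,C] q_used=1 → run A
t=20: queue=[H,D,B,F,G,C] q_used=0 → run H
t=21: queue=[H,D,B,F,G,C] q_used=1 → run H
t=22: queue=[D,B,F,G,C,H] q_used=0 → run D
t=23: queue=[D,B,F,G,C,H] q_used=1 → run D
t=24: queue=[B,F,G,C,H,D] q_used=0 → run B
t=25: queue=[B,F,G,C,H,D] q_used=1 → run B
t=26: queue=[F,G,C,H,D,B] q_used=0 → run F
t=27: queue=[G,C,H,D,B] q_used=0 → run G
t=28: queue=[G,C,H,D,B] q_used=1 → run G
t=29: queue=[C,H,D,B,G] q_used=0 → run C
t=30: queue=[C,H,D,B,G] q_used=1 → run C
t=31: queue=[H,D,B,G] q_used=0 → run H
t=32: queue=[H,D,B,G] q_used=1 → run H
t=33: queue=[D,B,G,H] q_used=0 → run D
t=34: queue=[B,G,H] q_used=0 → run B
t=35: queue=[B,G,H] q_used=1 → run B
t=36: queue=[G,H,B] q_used=0 → run G
t=37: queue=[G,H,B] q_used=1 → run G
t=38: queue=[H,B,G] q_used=0 → run H
t=39: queue=[H,B,G] q_used=1 → run H
t=40: queue=[B,G] q_used=0 → run B
t=41: queue=[B,G] q_used=1 → run B
t=42: queue=[G] q_used=0 → run G
t=43: (idle)
t=44: (idle)
t=45: (idle)
t=46: (idle)
t=47: (idle)
t=48: (idle)
t=49: (idle)

context switches = 23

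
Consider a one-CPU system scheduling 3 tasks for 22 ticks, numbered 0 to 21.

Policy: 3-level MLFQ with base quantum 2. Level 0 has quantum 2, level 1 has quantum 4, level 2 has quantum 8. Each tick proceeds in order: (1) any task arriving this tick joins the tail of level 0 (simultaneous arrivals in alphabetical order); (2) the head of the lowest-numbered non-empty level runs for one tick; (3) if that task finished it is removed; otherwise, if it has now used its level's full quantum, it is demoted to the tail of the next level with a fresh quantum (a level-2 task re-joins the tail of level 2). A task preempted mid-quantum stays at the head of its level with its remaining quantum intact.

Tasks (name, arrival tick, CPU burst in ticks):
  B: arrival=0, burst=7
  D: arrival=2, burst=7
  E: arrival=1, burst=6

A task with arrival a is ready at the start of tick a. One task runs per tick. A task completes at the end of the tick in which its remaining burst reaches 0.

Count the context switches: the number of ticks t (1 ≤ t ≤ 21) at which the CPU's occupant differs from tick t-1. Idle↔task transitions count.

t=0: L0/L1/L2 = B/-/- → run B
t=1: L0/L1/L2 = BE/-/- → run B
t=2: L0/L1/L2 = ED/B/- → run E
t=3: L0/L1/L2 = ED/B/- → run E
t=4: L0/L1/L2 = D/BE/- → run D
t=5: L0/L1/L2 = D/BE/- → run D
t=6: L0/L1/L2 = -/BED/- → run B
t=7: L0/L1/L2 = -/BED/- → run B
t=8: L0/L1/L2 = -/BED/- → run B
t=9: L0/L1/L2 = -/BED/- → run B
t=10: L0/L1/L2 = -/ED/B → run E
t=11: L0/L1/L2 = -/ED/B → run E
t=12: L0/L1/L2 = -/ED/B → run E
t=13: L0/L1/L2 = -/ED/B → run E
t=14: L0/L1/L2 = -/D/B → run D
t=15: L0/L1/L2 = -/D/B → run D
t=16: L0/L1/L2 = -/D/B → run D
t=17: L0/L1/L2 = -/D/B → run D
t=18: L0/L1/L2 = -/-/BD → run B
t=19: L0/L1/L2 = -/-/D → run D
t=20: (idle)
t=21: (idle)

context switches = 8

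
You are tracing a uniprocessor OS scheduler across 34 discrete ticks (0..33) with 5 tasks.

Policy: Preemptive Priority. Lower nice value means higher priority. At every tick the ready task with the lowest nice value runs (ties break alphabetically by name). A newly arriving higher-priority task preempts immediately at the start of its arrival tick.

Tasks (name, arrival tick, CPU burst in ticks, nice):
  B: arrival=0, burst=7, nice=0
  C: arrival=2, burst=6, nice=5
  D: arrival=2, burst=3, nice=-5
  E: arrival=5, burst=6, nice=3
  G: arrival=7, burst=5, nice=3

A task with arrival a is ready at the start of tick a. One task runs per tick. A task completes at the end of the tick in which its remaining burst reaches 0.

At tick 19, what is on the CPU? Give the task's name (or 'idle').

running at tick 19 = G

t=0: ready={B} → run B
t=1: ready={B} → run B
t=2: ready={B,C,D} → run D
t=3: ready={B,C,D} → run D
t=4: ready={B,C,D} → run D
t=5: ready={B,C,E} → run B
t=6: ready={B,C,E} → run B
t=7: ready={B,C,E,G} → run B
t=8: ready={B,C,E,G} → run B
t=9: ready={B,C,E,G} → run B
t=10: ready={C,E,G} → run E
t=11: ready={C,E,G} → run E
t=12: ready={C,E,G} → run E
t=13: ready={C,E,G} → run E
t=14: ready={C,E,G} → run E
t=15: ready={C,E,G} → run E
t=16: ready={C,G} → run G
t=17: ready={C,G} → run G
t=18: ready={C,G} → run G
t=19: ready={C,G} → run G
t=20: ready={C,G} → run G
t=21: ready={C} → run C
t=22: ready={C} → run C
t=23: ready={C} → run C
t=24: ready={C} → run C
t=25: ready={C} → run C
t=26: ready={C} → run C
t=27: (idle)
t=28: (idle)
t=29: (idle)
t=30: (idle)
t=31: (idle)
t=32: (idle)
t=33: (idle)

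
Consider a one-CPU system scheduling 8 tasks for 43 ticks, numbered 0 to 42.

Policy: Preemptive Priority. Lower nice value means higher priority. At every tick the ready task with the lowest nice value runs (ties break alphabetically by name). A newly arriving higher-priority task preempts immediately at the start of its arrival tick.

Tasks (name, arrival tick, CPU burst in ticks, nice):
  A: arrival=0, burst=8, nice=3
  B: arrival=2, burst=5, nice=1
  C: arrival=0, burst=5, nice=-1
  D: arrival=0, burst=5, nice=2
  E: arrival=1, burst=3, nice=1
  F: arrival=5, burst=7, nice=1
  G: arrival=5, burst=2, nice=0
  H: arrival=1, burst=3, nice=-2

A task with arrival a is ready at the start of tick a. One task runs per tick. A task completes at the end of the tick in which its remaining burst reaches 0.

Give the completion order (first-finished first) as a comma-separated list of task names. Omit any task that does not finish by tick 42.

t=0: ready={A,C,D} → run C
t=1: ready={A,C,D,E,H} → run H
t=2: ready={A,B,C,D,E,H} → run H
t=3: ready={A,B,C,D,E,H} → run H
t=4: ready={A,B,C,D,E} → run C
t=5: ready={A,B,C,D,E,F,G} → run C
t=6: ready={A,B,C,D,E,F,G} → run C
t=7: ready={A,B,C,D,E,F,G} → run C
t=8: ready={A,B,D,E,F,G} → run G
t=9: ready={A,B,D,E,F,G} → run G
t=10: ready={A,B,D,E,F} → run B
t=11: ready={A,B,D,E,F} → run B
t=12: ready={A,B,D,E,F} → run B
t=13: ready={A,B,D,E,F} → run B
t=14: ready={A,B,D,E,F} → run B
t=15: ready={A,D,E,F} → run E
t=16: ready={A,D,E,F} → run E
t=17: ready={A,D,E,F} → run E
t=18: ready={A,D,F} → run F
t=19: ready={A,D,F} → run F
t=20: ready={A,D,F} → run F
t=21: ready={A,D,F} → run F
t=22: ready={A,D,F} → run F
t=23: ready={A,D,F} → run F
t=24: ready={A,D,F} → run F
t=25: ready={A,D} → run D
t=26: ready={A,D} → run D
t=27: ready={A,D} → run D
t=28: ready={A,D} → run D
t=29: ready={A,D} → run D
t=30: ready={A} → run A
t=31: ready={A} → run A
t=32: ready={A} → run A
t=33: ready={A} → run A
t=34: ready={A} → run A
t=35: ready={A} → run A
t=36: ready={A} → run A
t=37: ready={A} → run A
t=38: (idle)
t=39: (idle)
t=40: (idle)
t=41: (idle)
t=42: (idle)

completion order = H, C, G, B, E, F, D, A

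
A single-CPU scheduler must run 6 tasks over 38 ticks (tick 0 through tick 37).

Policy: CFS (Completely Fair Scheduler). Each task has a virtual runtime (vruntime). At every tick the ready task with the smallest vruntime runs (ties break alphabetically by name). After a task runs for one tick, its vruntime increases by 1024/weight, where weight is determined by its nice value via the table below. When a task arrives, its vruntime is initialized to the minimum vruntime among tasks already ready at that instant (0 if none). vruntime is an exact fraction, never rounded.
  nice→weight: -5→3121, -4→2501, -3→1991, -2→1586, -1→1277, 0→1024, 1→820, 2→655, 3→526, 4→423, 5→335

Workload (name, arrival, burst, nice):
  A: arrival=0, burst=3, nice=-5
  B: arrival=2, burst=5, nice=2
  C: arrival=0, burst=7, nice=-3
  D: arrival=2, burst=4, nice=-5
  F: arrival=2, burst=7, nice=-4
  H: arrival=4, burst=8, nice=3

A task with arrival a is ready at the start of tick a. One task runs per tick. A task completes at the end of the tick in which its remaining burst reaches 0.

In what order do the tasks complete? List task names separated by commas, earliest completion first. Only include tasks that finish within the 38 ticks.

t=0: vr[A=0 C=0] → run A
t=1: vr[A=1024/3121 C=0] → run C
t=2: vr[A=1024/3121 B=1024/3121 C=1024/1991 D=1024/3121 F=1024/3121] → run A
t=3: vr[A=2048/3121 B=1024/3121 C=1024/1991 D=1024/3121 F=1024/3121] → run B
t=4: vr[A=2048/3121 B=3866624/2044255 C=1024/1991 D=1024/3121 F=1024/3121 H=1024/3121] → run D
t=5: vr[A=2048/3121 B=3866624/2044255 C=1024/1991 D=2048/3121 F=1024/3121 H=1024/3121] → run F
t=6: vr[A=2048/3121 B=3866624/2044255 C=1024/1991 D=2048/3121 F=5756928/7805621 H=1024/3121] → run H
t=7: vr[A=2048/3121 B=3866624/2044255 C=1024/1991 D=2048/3121 F=5756928/7805621 H=1867264/820823] → run C
t=8: vr[A=2048/3121 B=3866624/2044255 C=2048/1991 D=2048/3121 F=5756928/7805621 H=1867264/820823] → run A
t=9: vr[B=3866624/2044255 C=2048/1991 D=2048/3121 F=5756928/7805621 H=1867264/820823] → run D
t=10: vr[B=3866624/2044255 C=2048/1991 D=3072/3121 F=5756928/7805621 H=1867264/820823] → run F
t=11: vr[B=3866624/2044255 C=2048/1991 D=3072/3121 F=8952832/7805621 H=1867264/820823] → run D
t=12: vr[B=3866624/2044255 C=2048/1991 D=4096/3121 F=8952832/7805621 H=1867264/820823] → run C
t=13: vr[B=3866624/2044255 C=3072/1991 D=4096/3121 F=8952832/7805621 H=1867264/820823] → run F
t=14: vr[B=3866624/2044255 C=3072/1991 D=4096/3121 F=12148736/7805621 H=1867264/820823] → run D
t=15: vr[B=3866624/2044255 C=3072/1991 F=12148736/7805621 H=1867264/820823] → run C
t=16: vr[B=3866624/2044255 C=4096/1991 F=12148736/7805621 H=1867264/820823] → run F
t=17: vr[B=3866624/2044255 C=4096/1991 F=15344640/7805621 H=1867264/820823] → run B
t=18: vr[B=7062528/2044255 C=4096/1991 F=15344640/7805621 H=1867264/820823] → run F
t=19: vr[B=7062528/2044255 C=4096/1991 F=18540544/7805621 H=1867264/820823] → run C
t=20: vr[B=7062528/2044255 C=5120/1991 F=18540544/7805621 H=1867264/820823] → run H
t=21: vr[B=7062528/2044255 C=5120/1991 F=18540544/7805621 H=3465216/820823] → run F
t=22: vr[B=7062528/2044255 C=5120/1991 F=21736448/7805621 H=3465216/820823] → run C
t=23: vr[B=7062528/2044255 C=6144/1991 F=21736448/7805621 H=3465216/820823] → run F
t=24: vr[B=7062528/2044255 C=6144/1991 H=3465216/820823] → run C
t=25: vr[B=7062528/2044255 H=3465216/820823] → run B
t=26: vr[B=10258432/2044255 H=3465216/820823] → run H
t=27: vr[B=10258432/2044255 H=5063168/820823] → run B
t=28: vr[B=13454336/2044255 H=5063168/820823] → run H
t=29: vr[B=13454336/2044255 H=6661120/820823] → run B
t=30: vr[H=6661120/820823] → run H
t=31: vr[H=8259072/820823] → run H
t=32: vr[H=9857024/820823] → run H
t=33: vr[H=11454976/820823] → run H
t=34: (idle)
t=35: (idle)
t=36: (idle)
t=37: (idle)

completion order = A, D, F, C, B, H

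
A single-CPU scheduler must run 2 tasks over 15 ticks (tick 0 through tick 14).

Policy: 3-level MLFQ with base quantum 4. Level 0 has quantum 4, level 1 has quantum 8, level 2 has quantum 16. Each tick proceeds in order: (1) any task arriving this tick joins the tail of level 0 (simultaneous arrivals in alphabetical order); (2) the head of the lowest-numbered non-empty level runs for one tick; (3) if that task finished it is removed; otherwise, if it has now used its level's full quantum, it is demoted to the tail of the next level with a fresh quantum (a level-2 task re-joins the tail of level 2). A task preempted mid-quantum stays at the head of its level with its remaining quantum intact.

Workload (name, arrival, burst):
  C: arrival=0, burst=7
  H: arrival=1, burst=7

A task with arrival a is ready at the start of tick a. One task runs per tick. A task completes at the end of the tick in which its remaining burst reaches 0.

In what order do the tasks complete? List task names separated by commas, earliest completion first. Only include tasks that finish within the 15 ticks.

completion order = C, H

t=0: L0/L1/L2 = C/-/- → run C
t=1: L0/L1/L2 = CH/-/- → run C
t=2: L0/L1/L2 = CH/-/- → run C
t=3: L0/L1/L2 = CH/-/- → run C
t=4: L0/L1/L2 = H/C/- → run H
t=5: L0/L1/L2 = H/C/- → run H
t=6: L0/L1/L2 = H/C/- → run H
t=7: L0/L1/L2 = H/C/- → run H
t=8: L0/L1/L2 = -/CH/- → run C
t=9: L0/L1/L2 = -/CH/- → run C
t=10: L0/L1/L2 = -/CH/- → run C
t=11: L0/L1/L2 = -/H/- → run H
t=12: L0/L1/L2 = -/H/- → run H
t=13: L0/L1/L2 = -/H/- → run H
t=14: (idle)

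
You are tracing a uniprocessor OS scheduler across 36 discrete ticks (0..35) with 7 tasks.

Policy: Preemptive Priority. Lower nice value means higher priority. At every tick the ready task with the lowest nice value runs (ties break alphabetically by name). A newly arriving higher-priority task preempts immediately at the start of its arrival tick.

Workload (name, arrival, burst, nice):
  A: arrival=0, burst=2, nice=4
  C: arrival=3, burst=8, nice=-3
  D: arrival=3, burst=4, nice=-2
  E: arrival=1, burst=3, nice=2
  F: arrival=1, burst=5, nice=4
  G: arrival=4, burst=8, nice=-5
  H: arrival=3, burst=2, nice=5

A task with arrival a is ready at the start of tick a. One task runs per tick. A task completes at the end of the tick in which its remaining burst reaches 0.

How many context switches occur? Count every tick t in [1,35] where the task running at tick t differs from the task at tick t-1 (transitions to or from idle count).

context switches = 10

t=0: ready={A} → run A
t=1: ready={A,E,F} → run E
t=2: ready={A,E,F} → run E
t=3: ready={A,C,D,E,F,H} → run C
t=4: ready={A,C,D,E,F,G,H} → run G
t=5: ready={A,C,D,E,F,G,H} → run G
t=6: ready={A,C,D,E,F,G,H} → run G
t=7: ready={A,C,D,E,F,G,H} → run G
t=8: ready={A,C,D,E,F,G,H} → run G
t=9: ready={A,C,D,E,F,G,H} → run G
t=10: ready={A,C,D,E,F,G,H} → run G
t=11: ready={A,C,D,E,F,G,H} → run G
t=12: ready={A,C,D,E,F,H} → run C
t=13: ready={A,C,D,E,F,H} → run C
t=14: ready={A,C,D,E,F,H} → run C
t=15: ready={A,C,D,E,F,H} → run C
t=16: ready={A,C,D,E,F,H} → run C
t=17: ready={A,C,D,E,F,H} → run C
t=18: ready={A,C,D,E,F,H} → run C
t=19: ready={A,D,E,F,H} → run D
t=20: ready={A,D,E,F,H} → run D
t=21: ready={A,D,E,F,H} → run D
t=22: ready={A,D,E,F,H} → run D
t=23: ready={A,E,F,H} → run E
t=24: ready={A,F,H} → run A
t=25: ready={F,H} → run F
t=26: ready={F,H} → run F
t=27: ready={F,H} → run F
t=28: ready={F,H} → run F
t=29: ready={F,H} → run F
t=30: ready={H} → run H
t=31: ready={H} → run H
t=32: (idle)
t=33: (idle)
t=34: (idle)
t=35: (idle)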